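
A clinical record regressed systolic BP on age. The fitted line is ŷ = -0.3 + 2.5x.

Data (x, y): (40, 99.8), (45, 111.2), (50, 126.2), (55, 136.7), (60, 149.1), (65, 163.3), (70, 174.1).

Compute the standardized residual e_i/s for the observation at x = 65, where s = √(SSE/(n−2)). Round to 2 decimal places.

x=40: ŷ = -0.3 + 2.5·40 = 99.7; e = 99.8 − 99.7 = 0.1
x=45: ŷ = -0.3 + 2.5·45 = 112.2; e = 111.2 − 112.2 = -1
x=50: ŷ = -0.3 + 2.5·50 = 124.7; e = 126.2 − 124.7 = 1.5
x=55: ŷ = -0.3 + 2.5·55 = 137.2; e = 136.7 − 137.2 = -0.5
x=60: ŷ = -0.3 + 2.5·60 = 149.7; e = 149.1 − 149.7 = -0.6
x=65: ŷ = -0.3 + 2.5·65 = 162.2; e = 163.3 − 162.2 = 1.1
x=70: ŷ = -0.3 + 2.5·70 = 174.7; e = 174.1 − 174.7 = -0.6
SSE = 0.01 + 1 + 2.25 + 0.25 + 0.36 + 1.21 + 0.36 = 5.44
s = √(5.44/5) = 1.04307
e/s = 1.1 / 1.04307 = 1.05

1.05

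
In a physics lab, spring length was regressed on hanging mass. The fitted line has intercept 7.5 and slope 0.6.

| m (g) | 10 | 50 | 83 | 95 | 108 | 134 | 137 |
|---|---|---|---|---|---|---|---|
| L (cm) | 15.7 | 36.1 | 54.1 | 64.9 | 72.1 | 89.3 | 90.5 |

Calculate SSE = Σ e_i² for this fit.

m=10: ŷ = 7.5 + 0.6·10 = 13.5; e = 15.7 − 13.5 = 2.2
m=50: ŷ = 7.5 + 0.6·50 = 37.5; e = 36.1 − 37.5 = -1.4
m=83: ŷ = 7.5 + 0.6·83 = 57.3; e = 54.1 − 57.3 = -3.2
m=95: ŷ = 7.5 + 0.6·95 = 64.5; e = 64.9 − 64.5 = 0.4
m=108: ŷ = 7.5 + 0.6·108 = 72.3; e = 72.1 − 72.3 = -0.2
m=134: ŷ = 7.5 + 0.6·134 = 87.9; e = 89.3 − 87.9 = 1.4
m=137: ŷ = 7.5 + 0.6·137 = 89.7; e = 90.5 − 89.7 = 0.8
SSE = 4.84 + 1.96 + 10.24 + 0.16 + 0.04 + 1.96 + 0.64 = 19.84

SSE = 19.84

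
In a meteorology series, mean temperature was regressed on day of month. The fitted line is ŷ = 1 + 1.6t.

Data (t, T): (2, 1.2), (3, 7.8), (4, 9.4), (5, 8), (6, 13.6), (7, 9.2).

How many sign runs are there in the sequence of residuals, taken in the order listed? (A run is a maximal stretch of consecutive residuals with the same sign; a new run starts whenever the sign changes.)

5 runs

t=2: ŷ = 1 + 1.6·2 = 4.2; r = 1.2 − 4.2 = -3
t=3: ŷ = 1 + 1.6·3 = 5.8; r = 7.8 − 5.8 = 2
t=4: ŷ = 1 + 1.6·4 = 7.4; r = 9.4 − 7.4 = 2
t=5: ŷ = 1 + 1.6·5 = 9; r = 8 − 9 = -1
t=6: ŷ = 1 + 1.6·6 = 10.6; r = 13.6 − 10.6 = 3
t=7: ŷ = 1 + 1.6·7 = 12.2; r = 9.2 − 12.2 = -3
Signs: − + + − + −
Runs: −×1, +×2, −×1, +×1, −×1 → 5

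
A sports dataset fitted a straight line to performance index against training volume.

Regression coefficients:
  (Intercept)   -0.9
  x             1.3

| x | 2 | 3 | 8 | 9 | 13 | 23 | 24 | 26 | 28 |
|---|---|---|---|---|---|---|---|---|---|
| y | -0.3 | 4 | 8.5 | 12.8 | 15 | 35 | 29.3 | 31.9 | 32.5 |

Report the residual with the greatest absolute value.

x=2: ŷ = -0.9 + 1.3·2 = 1.7; r = -0.3 − 1.7 = -2
x=3: ŷ = -0.9 + 1.3·3 = 3; r = 4 − 3 = 1
x=8: ŷ = -0.9 + 1.3·8 = 9.5; r = 8.5 − 9.5 = -1
x=9: ŷ = -0.9 + 1.3·9 = 10.8; r = 12.8 − 10.8 = 2
x=13: ŷ = -0.9 + 1.3·13 = 16; r = 15 − 16 = -1
x=23: ŷ = -0.9 + 1.3·23 = 29; r = 35 − 29 = 6
x=24: ŷ = -0.9 + 1.3·24 = 30.3; r = 29.3 − 30.3 = -1
x=26: ŷ = -0.9 + 1.3·26 = 32.9; r = 31.9 − 32.9 = -1
x=28: ŷ = -0.9 + 1.3·28 = 35.5; r = 32.5 − 35.5 = -3
Largest |r| is 6 at x = 23, residual 6.

r = 6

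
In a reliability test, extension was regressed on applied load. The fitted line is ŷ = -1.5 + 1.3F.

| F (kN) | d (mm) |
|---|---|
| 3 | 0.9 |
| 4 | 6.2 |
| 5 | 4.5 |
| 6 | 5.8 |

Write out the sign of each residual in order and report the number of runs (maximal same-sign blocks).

F=3: ŷ = -1.5 + 1.3·3 = 2.4; e = 0.9 − 2.4 = -1.5
F=4: ŷ = -1.5 + 1.3·4 = 3.7; e = 6.2 − 3.7 = 2.5
F=5: ŷ = -1.5 + 1.3·5 = 5; e = 4.5 − 5 = -0.5
F=6: ŷ = -1.5 + 1.3·6 = 6.3; e = 5.8 − 6.3 = -0.5
Signs: − + − −
Runs: −×1, +×1, −×2 → 3

3 runs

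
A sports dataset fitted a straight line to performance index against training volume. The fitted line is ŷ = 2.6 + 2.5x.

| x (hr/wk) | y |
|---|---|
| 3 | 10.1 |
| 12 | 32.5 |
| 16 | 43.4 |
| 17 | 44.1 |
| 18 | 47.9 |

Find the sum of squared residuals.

SSE = 1.74

x=3: ŷ = 2.6 + 2.5·3 = 10.1; e = 10.1 − 10.1 = 0
x=12: ŷ = 2.6 + 2.5·12 = 32.6; e = 32.5 − 32.6 = -0.1
x=16: ŷ = 2.6 + 2.5·16 = 42.6; e = 43.4 − 42.6 = 0.8
x=17: ŷ = 2.6 + 2.5·17 = 45.1; e = 44.1 − 45.1 = -1
x=18: ŷ = 2.6 + 2.5·18 = 47.6; e = 47.9 − 47.6 = 0.3
SSE = 0 + 0.01 + 0.64 + 1 + 0.09 = 1.74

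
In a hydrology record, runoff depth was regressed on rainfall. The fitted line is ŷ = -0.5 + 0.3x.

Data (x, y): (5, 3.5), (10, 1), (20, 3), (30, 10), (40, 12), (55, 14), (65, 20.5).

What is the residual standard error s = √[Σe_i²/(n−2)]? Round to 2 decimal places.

x=5: ŷ = -0.5 + 0.3·5 = 1; e = 3.5 − 1 = 2.5
x=10: ŷ = -0.5 + 0.3·10 = 2.5; e = 1 − 2.5 = -1.5
x=20: ŷ = -0.5 + 0.3·20 = 5.5; e = 3 − 5.5 = -2.5
x=30: ŷ = -0.5 + 0.3·30 = 8.5; e = 10 − 8.5 = 1.5
x=40: ŷ = -0.5 + 0.3·40 = 11.5; e = 12 − 11.5 = 0.5
x=55: ŷ = -0.5 + 0.3·55 = 16; e = 14 − 16 = -2
x=65: ŷ = -0.5 + 0.3·65 = 19; e = 20.5 − 19 = 1.5
SSE = 6.25 + 2.25 + 6.25 + 2.25 + 0.25 + 4 + 2.25 = 23.5
s = √(23.5/5) = √4.7 ≈ 2.17

s = 2.17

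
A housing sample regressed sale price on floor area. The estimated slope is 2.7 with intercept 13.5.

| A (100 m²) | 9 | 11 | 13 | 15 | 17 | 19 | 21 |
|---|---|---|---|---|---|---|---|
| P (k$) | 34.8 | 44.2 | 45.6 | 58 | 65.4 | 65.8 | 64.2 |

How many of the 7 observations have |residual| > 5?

2

A=9: ŷ = 13.5 + 2.7·9 = 37.8; r = 34.8 − 37.8 = -3
A=11: ŷ = 13.5 + 2.7·11 = 43.2; r = 44.2 − 43.2 = 1
A=13: ŷ = 13.5 + 2.7·13 = 48.6; r = 45.6 − 48.6 = -3
A=15: ŷ = 13.5 + 2.7·15 = 54; r = 58 − 54 = 4
A=17: ŷ = 13.5 + 2.7·17 = 59.4; r = 65.4 − 59.4 = 6
A=19: ŷ = 13.5 + 2.7·19 = 64.8; r = 65.8 − 64.8 = 1
A=21: ŷ = 13.5 + 2.7·21 = 70.2; r = 64.2 − 70.2 = -6
|r| > 5: A=17 (|r|=6), A=21 (|r|=6) → 2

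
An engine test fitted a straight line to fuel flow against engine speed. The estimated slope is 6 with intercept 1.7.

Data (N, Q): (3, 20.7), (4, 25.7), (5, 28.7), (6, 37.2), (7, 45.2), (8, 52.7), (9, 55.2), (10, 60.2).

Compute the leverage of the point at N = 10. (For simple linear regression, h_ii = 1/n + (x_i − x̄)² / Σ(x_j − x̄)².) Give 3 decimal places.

h = 0.417

N̄ = (3 + 4 + 5 + 6 + 7 + 8 + 9 + 10)/8 = 6.5
Σ(N − N̄)² = 12.25 + 6.25 + 2.25 + 0.25 + 0.25 + 2.25 + 6.25 + 12.25 = 42
h = 1/8 + (3.5)²/42 = 0.125 + 0.291667 = 0.417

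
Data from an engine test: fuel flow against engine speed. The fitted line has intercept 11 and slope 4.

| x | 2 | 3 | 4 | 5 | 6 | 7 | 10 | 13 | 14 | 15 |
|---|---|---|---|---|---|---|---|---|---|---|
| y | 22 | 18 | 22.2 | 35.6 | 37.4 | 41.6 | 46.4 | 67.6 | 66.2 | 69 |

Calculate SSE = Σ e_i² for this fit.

x=2: ŷ = 11 + 4·2 = 19; e = 22 − 19 = 3
x=3: ŷ = 11 + 4·3 = 23; e = 18 − 23 = -5
x=4: ŷ = 11 + 4·4 = 27; e = 22.2 − 27 = -4.8
x=5: ŷ = 11 + 4·5 = 31; e = 35.6 − 31 = 4.6
x=6: ŷ = 11 + 4·6 = 35; e = 37.4 − 35 = 2.4
x=7: ŷ = 11 + 4·7 = 39; e = 41.6 − 39 = 2.6
x=10: ŷ = 11 + 4·10 = 51; e = 46.4 − 51 = -4.6
x=13: ŷ = 11 + 4·13 = 63; e = 67.6 − 63 = 4.6
x=14: ŷ = 11 + 4·14 = 67; e = 66.2 − 67 = -0.8
x=15: ŷ = 11 + 4·15 = 71; e = 69 − 71 = -2
SSE = 9 + 25 + 23.04 + 21.16 + 5.76 + 6.76 + 21.16 + 21.16 + 0.64 + 4 = 137.68

SSE = 137.68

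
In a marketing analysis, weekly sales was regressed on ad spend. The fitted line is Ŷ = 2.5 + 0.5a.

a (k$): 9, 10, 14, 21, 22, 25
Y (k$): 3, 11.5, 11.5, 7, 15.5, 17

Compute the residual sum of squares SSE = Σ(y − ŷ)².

SSE = 80

a=9: Ŷ = 2.5 + 0.5·9 = 7; r = 3 − 7 = -4
a=10: Ŷ = 2.5 + 0.5·10 = 7.5; r = 11.5 − 7.5 = 4
a=14: Ŷ = 2.5 + 0.5·14 = 9.5; r = 11.5 − 9.5 = 2
a=21: Ŷ = 2.5 + 0.5·21 = 13; r = 7 − 13 = -6
a=22: Ŷ = 2.5 + 0.5·22 = 13.5; r = 15.5 − 13.5 = 2
a=25: Ŷ = 2.5 + 0.5·25 = 15; r = 17 − 15 = 2
SSE = 16 + 16 + 4 + 36 + 4 + 4 = 80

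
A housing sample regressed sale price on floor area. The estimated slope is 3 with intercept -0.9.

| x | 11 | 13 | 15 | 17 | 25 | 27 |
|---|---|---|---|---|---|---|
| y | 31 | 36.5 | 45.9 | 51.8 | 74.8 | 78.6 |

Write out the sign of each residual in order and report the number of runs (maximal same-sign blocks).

3 runs

x=11: ŷ = -0.9 + 3·11 = 32.1; e = 31 − 32.1 = -1.1
x=13: ŷ = -0.9 + 3·13 = 38.1; e = 36.5 − 38.1 = -1.6
x=15: ŷ = -0.9 + 3·15 = 44.1; e = 45.9 − 44.1 = 1.8
x=17: ŷ = -0.9 + 3·17 = 50.1; e = 51.8 − 50.1 = 1.7
x=25: ŷ = -0.9 + 3·25 = 74.1; e = 74.8 − 74.1 = 0.7
x=27: ŷ = -0.9 + 3·27 = 80.1; e = 78.6 − 80.1 = -1.5
Signs: − − + + + −
Runs: −×2, +×3, −×1 → 3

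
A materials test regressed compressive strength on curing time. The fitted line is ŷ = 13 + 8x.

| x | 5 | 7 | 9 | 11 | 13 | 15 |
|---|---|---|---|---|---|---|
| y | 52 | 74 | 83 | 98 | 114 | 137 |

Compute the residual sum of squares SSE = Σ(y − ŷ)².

x=5: ŷ = 13 + 8·5 = 53; e = 52 − 53 = -1
x=7: ŷ = 13 + 8·7 = 69; e = 74 − 69 = 5
x=9: ŷ = 13 + 8·9 = 85; e = 83 − 85 = -2
x=11: ŷ = 13 + 8·11 = 101; e = 98 − 101 = -3
x=13: ŷ = 13 + 8·13 = 117; e = 114 − 117 = -3
x=15: ŷ = 13 + 8·15 = 133; e = 137 − 133 = 4
SSE = 1 + 25 + 4 + 9 + 9 + 16 = 64

SSE = 64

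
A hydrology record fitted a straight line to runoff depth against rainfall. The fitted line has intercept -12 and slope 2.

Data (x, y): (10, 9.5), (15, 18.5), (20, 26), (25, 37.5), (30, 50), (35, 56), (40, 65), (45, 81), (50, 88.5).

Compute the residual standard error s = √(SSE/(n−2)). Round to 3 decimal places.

x=10: ŷ = -12 + 2·10 = 8; e = 9.5 − 8 = 1.5
x=15: ŷ = -12 + 2·15 = 18; e = 18.5 − 18 = 0.5
x=20: ŷ = -12 + 2·20 = 28; e = 26 − 28 = -2
x=25: ŷ = -12 + 2·25 = 38; e = 37.5 − 38 = -0.5
x=30: ŷ = -12 + 2·30 = 48; e = 50 − 48 = 2
x=35: ŷ = -12 + 2·35 = 58; e = 56 − 58 = -2
x=40: ŷ = -12 + 2·40 = 68; e = 65 − 68 = -3
x=45: ŷ = -12 + 2·45 = 78; e = 81 − 78 = 3
x=50: ŷ = -12 + 2·50 = 88; e = 88.5 − 88 = 0.5
SSE = 2.25 + 0.25 + 4 + 0.25 + 4 + 4 + 9 + 9 + 0.25 = 33
s = √(33/7) = √4.71429 ≈ 2.171

s = 2.171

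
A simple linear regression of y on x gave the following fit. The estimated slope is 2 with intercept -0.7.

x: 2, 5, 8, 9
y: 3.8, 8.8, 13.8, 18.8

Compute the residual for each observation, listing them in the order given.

x=2: ŷ = -0.7 + 2·2 = 3.3; r = 3.8 − 3.3 = 0.5
x=5: ŷ = -0.7 + 2·5 = 9.3; r = 8.8 − 9.3 = -0.5
x=8: ŷ = -0.7 + 2·8 = 15.3; r = 13.8 − 15.3 = -1.5
x=9: ŷ = -0.7 + 2·9 = 17.3; r = 18.8 − 17.3 = 1.5

0.5, -0.5, -1.5, 1.5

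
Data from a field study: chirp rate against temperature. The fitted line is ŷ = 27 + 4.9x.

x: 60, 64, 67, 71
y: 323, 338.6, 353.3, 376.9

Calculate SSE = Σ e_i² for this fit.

x=60: ŷ = 27 + 4.9·60 = 321; e = 323 − 321 = 2
x=64: ŷ = 27 + 4.9·64 = 340.6; e = 338.6 − 340.6 = -2
x=67: ŷ = 27 + 4.9·67 = 355.3; e = 353.3 − 355.3 = -2
x=71: ŷ = 27 + 4.9·71 = 374.9; e = 376.9 − 374.9 = 2
SSE = 4 + 4 + 4 + 4 = 16

SSE = 16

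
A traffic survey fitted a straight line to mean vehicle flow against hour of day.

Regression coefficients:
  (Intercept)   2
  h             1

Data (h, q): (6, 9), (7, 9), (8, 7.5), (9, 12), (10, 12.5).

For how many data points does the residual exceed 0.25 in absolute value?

h=6: q̂ = 2 + 6 = 8; r = 9 − 8 = 1
h=7: q̂ = 2 + 7 = 9; r = 9 − 9 = 0
h=8: q̂ = 2 + 8 = 10; r = 7.5 − 10 = -2.5
h=9: q̂ = 2 + 9 = 11; r = 12 − 11 = 1
h=10: q̂ = 2 + 10 = 12; r = 12.5 − 12 = 0.5
|r| > 0.25: h=6 (|r|=1), h=8 (|r|=2.5), h=9 (|r|=1), h=10 (|r|=0.5) → 4

4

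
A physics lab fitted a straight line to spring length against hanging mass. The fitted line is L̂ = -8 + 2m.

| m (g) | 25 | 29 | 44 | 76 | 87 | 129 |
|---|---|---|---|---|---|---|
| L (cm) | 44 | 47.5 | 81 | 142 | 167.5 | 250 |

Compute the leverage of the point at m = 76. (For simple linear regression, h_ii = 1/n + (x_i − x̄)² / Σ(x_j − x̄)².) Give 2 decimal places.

h = 0.18

m̄ = (25 + 29 + 44 + 76 + 87 + 129)/6 = 65
Σ(m − m̄)² = 1600 + 1296 + 441 + 121 + 484 + 4096 = 8038
h = 1/6 + (11)²/8038 = 0.166667 + 0.0150535 = 0.18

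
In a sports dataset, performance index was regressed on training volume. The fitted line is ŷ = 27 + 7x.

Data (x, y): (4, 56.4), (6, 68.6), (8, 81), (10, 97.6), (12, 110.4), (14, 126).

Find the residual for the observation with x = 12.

ŷ = 27 + 7·12 = 111
e = 110.4 − 111 = -0.6

e = -0.6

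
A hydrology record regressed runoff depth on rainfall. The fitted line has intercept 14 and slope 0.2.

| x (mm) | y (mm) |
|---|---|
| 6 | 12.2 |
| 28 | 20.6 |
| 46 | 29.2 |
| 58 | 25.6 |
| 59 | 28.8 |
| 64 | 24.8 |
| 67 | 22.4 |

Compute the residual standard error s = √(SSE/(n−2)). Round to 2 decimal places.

x=6: ŷ = 14 + 0.2·6 = 15.2; r = 12.2 − 15.2 = -3
x=28: ŷ = 14 + 0.2·28 = 19.6; r = 20.6 − 19.6 = 1
x=46: ŷ = 14 + 0.2·46 = 23.2; r = 29.2 − 23.2 = 6
x=58: ŷ = 14 + 0.2·58 = 25.6; r = 25.6 − 25.6 = 0
x=59: ŷ = 14 + 0.2·59 = 25.8; r = 28.8 − 25.8 = 3
x=64: ŷ = 14 + 0.2·64 = 26.8; r = 24.8 − 26.8 = -2
x=67: ŷ = 14 + 0.2·67 = 27.4; r = 22.4 − 27.4 = -5
SSE = 9 + 1 + 36 + 0 + 9 + 4 + 25 = 84
s = √(84/5) = √16.8 ≈ 4.10

s = 4.10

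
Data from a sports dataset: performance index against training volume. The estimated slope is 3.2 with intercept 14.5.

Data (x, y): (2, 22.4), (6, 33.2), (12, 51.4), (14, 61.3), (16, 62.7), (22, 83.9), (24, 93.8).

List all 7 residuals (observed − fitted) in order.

1.5, -0.5, -1.5, 2, -3, -1, 2.5

x=2: ŷ = 14.5 + 3.2·2 = 20.9; e = 22.4 − 20.9 = 1.5
x=6: ŷ = 14.5 + 3.2·6 = 33.7; e = 33.2 − 33.7 = -0.5
x=12: ŷ = 14.5 + 3.2·12 = 52.9; e = 51.4 − 52.9 = -1.5
x=14: ŷ = 14.5 + 3.2·14 = 59.3; e = 61.3 − 59.3 = 2
x=16: ŷ = 14.5 + 3.2·16 = 65.7; e = 62.7 − 65.7 = -3
x=22: ŷ = 14.5 + 3.2·22 = 84.9; e = 83.9 − 84.9 = -1
x=24: ŷ = 14.5 + 3.2·24 = 91.3; e = 93.8 − 91.3 = 2.5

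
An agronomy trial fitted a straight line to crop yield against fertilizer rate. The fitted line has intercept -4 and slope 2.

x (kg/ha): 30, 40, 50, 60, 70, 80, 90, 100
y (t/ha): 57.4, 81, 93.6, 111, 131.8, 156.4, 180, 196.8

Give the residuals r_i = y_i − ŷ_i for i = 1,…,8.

x=30: ŷ = -4 + 2·30 = 56; r = 57.4 − 56 = 1.4
x=40: ŷ = -4 + 2·40 = 76; r = 81 − 76 = 5
x=50: ŷ = -4 + 2·50 = 96; r = 93.6 − 96 = -2.4
x=60: ŷ = -4 + 2·60 = 116; r = 111 − 116 = -5
x=70: ŷ = -4 + 2·70 = 136; r = 131.8 − 136 = -4.2
x=80: ŷ = -4 + 2·80 = 156; r = 156.4 − 156 = 0.4
x=90: ŷ = -4 + 2·90 = 176; r = 180 − 176 = 4
x=100: ŷ = -4 + 2·100 = 196; r = 196.8 − 196 = 0.8

1.4, 5, -2.4, -5, -4.2, 0.4, 4, 0.8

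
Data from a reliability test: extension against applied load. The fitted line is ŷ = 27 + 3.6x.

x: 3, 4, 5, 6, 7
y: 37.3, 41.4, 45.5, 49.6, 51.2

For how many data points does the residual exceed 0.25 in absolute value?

4

x=3: ŷ = 27 + 3.6·3 = 37.8; e = 37.3 − 37.8 = -0.5
x=4: ŷ = 27 + 3.6·4 = 41.4; e = 41.4 − 41.4 = 0
x=5: ŷ = 27 + 3.6·5 = 45; e = 45.5 − 45 = 0.5
x=6: ŷ = 27 + 3.6·6 = 48.6; e = 49.6 − 48.6 = 1
x=7: ŷ = 27 + 3.6·7 = 52.2; e = 51.2 − 52.2 = -1
|e| > 0.25: x=3 (|e|=0.5), x=5 (|e|=0.5), x=6 (|e|=1), x=7 (|e|=1) → 4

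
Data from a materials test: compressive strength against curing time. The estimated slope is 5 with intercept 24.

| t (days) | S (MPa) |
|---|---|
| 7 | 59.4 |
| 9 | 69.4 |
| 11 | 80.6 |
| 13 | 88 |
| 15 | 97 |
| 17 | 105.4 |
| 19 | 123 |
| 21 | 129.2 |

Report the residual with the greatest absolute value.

e = 4

t=7: ŷ = 24 + 5·7 = 59; e = 59.4 − 59 = 0.4
t=9: ŷ = 24 + 5·9 = 69; e = 69.4 − 69 = 0.4
t=11: ŷ = 24 + 5·11 = 79; e = 80.6 − 79 = 1.6
t=13: ŷ = 24 + 5·13 = 89; e = 88 − 89 = -1
t=15: ŷ = 24 + 5·15 = 99; e = 97 − 99 = -2
t=17: ŷ = 24 + 5·17 = 109; e = 105.4 − 109 = -3.6
t=19: ŷ = 24 + 5·19 = 119; e = 123 − 119 = 4
t=21: ŷ = 24 + 5·21 = 129; e = 129.2 − 129 = 0.2
Largest |e| is 4 at t = 19, residual 4.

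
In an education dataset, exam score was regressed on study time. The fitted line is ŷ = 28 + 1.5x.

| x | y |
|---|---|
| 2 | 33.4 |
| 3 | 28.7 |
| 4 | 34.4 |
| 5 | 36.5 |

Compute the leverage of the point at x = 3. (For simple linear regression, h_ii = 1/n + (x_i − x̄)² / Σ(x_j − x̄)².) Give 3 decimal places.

h = 0.300

x̄ = (2 + 3 + 4 + 5)/4 = 3.5
Σ(x − x̄)² = 2.25 + 0.25 + 0.25 + 2.25 = 5
h = 1/4 + (-0.5)²/5 = 0.25 + 0.05 = 0.300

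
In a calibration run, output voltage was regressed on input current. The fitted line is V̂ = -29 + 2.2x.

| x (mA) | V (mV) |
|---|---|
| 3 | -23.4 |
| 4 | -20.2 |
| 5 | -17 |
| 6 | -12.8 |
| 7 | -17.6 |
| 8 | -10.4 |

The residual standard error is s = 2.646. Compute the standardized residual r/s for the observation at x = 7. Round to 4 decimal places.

-1.5117

V̂ = -29 + 2.2·7 = -13.6
r = -17.6 − (-13.6) = -4
r/s = -4 / 2.646 = -1.5117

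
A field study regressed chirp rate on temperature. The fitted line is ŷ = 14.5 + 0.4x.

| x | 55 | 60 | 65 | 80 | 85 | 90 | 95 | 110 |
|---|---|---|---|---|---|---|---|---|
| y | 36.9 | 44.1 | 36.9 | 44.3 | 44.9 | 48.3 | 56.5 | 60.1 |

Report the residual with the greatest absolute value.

x=55: ŷ = 14.5 + 0.4·55 = 36.5; e = 36.9 − 36.5 = 0.4
x=60: ŷ = 14.5 + 0.4·60 = 38.5; e = 44.1 − 38.5 = 5.6
x=65: ŷ = 14.5 + 0.4·65 = 40.5; e = 36.9 − 40.5 = -3.6
x=80: ŷ = 14.5 + 0.4·80 = 46.5; e = 44.3 − 46.5 = -2.2
x=85: ŷ = 14.5 + 0.4·85 = 48.5; e = 44.9 − 48.5 = -3.6
x=90: ŷ = 14.5 + 0.4·90 = 50.5; e = 48.3 − 50.5 = -2.2
x=95: ŷ = 14.5 + 0.4·95 = 52.5; e = 56.5 − 52.5 = 4
x=110: ŷ = 14.5 + 0.4·110 = 58.5; e = 60.1 − 58.5 = 1.6
Largest |e| is 5.6 at x = 60, residual 5.6.

e = 5.6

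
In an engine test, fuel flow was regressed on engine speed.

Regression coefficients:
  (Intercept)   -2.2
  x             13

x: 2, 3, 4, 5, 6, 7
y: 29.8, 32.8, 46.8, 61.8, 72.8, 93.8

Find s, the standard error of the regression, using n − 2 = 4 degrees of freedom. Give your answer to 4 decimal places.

x=2: ŷ = -2.2 + 13·2 = 23.8; r = 29.8 − 23.8 = 6
x=3: ŷ = -2.2 + 13·3 = 36.8; r = 32.8 − 36.8 = -4
x=4: ŷ = -2.2 + 13·4 = 49.8; r = 46.8 − 49.8 = -3
x=5: ŷ = -2.2 + 13·5 = 62.8; r = 61.8 − 62.8 = -1
x=6: ŷ = -2.2 + 13·6 = 75.8; r = 72.8 − 75.8 = -3
x=7: ŷ = -2.2 + 13·7 = 88.8; r = 93.8 − 88.8 = 5
SSE = 36 + 16 + 9 + 1 + 9 + 25 = 96
s = √(96/4) = √24 ≈ 4.8990

s = 4.8990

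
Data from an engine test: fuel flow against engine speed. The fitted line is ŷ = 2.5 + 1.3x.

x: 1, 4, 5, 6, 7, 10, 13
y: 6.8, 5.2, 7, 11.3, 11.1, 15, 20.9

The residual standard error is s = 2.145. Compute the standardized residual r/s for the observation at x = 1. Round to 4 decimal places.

ŷ = 2.5 + 1.3·1 = 3.8
r = 6.8 − 3.8 = 3
r/s = 3 / 2.145 = 1.3986

1.3986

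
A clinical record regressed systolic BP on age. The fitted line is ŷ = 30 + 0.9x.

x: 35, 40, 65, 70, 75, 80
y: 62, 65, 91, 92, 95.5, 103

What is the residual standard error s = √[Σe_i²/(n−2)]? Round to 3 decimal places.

s = 1.837

x=35: ŷ = 30 + 0.9·35 = 61.5; e = 62 − 61.5 = 0.5
x=40: ŷ = 30 + 0.9·40 = 66; e = 65 − 66 = -1
x=65: ŷ = 30 + 0.9·65 = 88.5; e = 91 − 88.5 = 2.5
x=70: ŷ = 30 + 0.9·70 = 93; e = 92 − 93 = -1
x=75: ŷ = 30 + 0.9·75 = 97.5; e = 95.5 − 97.5 = -2
x=80: ŷ = 30 + 0.9·80 = 102; e = 103 − 102 = 1
SSE = 0.25 + 1 + 6.25 + 1 + 4 + 1 = 13.5
s = √(13.5/4) = √3.375 ≈ 1.837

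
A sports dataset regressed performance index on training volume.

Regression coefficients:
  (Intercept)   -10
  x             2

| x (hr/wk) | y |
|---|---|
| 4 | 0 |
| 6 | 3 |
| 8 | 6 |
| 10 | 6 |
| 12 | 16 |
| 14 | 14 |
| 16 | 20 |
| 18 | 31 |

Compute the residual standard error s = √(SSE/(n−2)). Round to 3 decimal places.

x=4: ŷ = -10 + 2·4 = -2; e = 0 − (-2) = 2
x=6: ŷ = -10 + 2·6 = 2; e = 3 − 2 = 1
x=8: ŷ = -10 + 2·8 = 6; e = 6 − 6 = 0
x=10: ŷ = -10 + 2·10 = 10; e = 6 − 10 = -4
x=12: ŷ = -10 + 2·12 = 14; e = 16 − 14 = 2
x=14: ŷ = -10 + 2·14 = 18; e = 14 − 18 = -4
x=16: ŷ = -10 + 2·16 = 22; e = 20 − 22 = -2
x=18: ŷ = -10 + 2·18 = 26; e = 31 − 26 = 5
SSE = 4 + 1 + 0 + 16 + 4 + 16 + 4 + 25 = 70
s = √(70/6) = √11.6667 ≈ 3.416

s = 3.416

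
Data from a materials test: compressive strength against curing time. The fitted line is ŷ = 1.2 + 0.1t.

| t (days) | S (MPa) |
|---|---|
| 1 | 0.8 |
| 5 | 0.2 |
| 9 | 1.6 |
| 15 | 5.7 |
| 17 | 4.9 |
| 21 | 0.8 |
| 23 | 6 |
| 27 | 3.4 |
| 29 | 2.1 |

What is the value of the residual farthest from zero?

t=1: ŷ = 1.2 + 0.1·1 = 1.3; r = 0.8 − 1.3 = -0.5
t=5: ŷ = 1.2 + 0.1·5 = 1.7; r = 0.2 − 1.7 = -1.5
t=9: ŷ = 1.2 + 0.1·9 = 2.1; r = 1.6 − 2.1 = -0.5
t=15: ŷ = 1.2 + 0.1·15 = 2.7; r = 5.7 − 2.7 = 3
t=17: ŷ = 1.2 + 0.1·17 = 2.9; r = 4.9 − 2.9 = 2
t=21: ŷ = 1.2 + 0.1·21 = 3.3; r = 0.8 − 3.3 = -2.5
t=23: ŷ = 1.2 + 0.1·23 = 3.5; r = 6 − 3.5 = 2.5
t=27: ŷ = 1.2 + 0.1·27 = 3.9; r = 3.4 − 3.9 = -0.5
t=29: ŷ = 1.2 + 0.1·29 = 4.1; r = 2.1 − 4.1 = -2
Largest |r| is 3 at t = 15, residual 3.

r = 3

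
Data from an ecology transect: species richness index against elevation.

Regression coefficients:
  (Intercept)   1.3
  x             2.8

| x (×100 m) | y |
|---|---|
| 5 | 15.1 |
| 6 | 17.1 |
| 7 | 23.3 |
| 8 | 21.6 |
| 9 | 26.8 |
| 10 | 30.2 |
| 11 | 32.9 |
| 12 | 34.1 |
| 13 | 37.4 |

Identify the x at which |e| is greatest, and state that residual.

x=5: ŷ = 1.3 + 2.8·5 = 15.3; e = 15.1 − 15.3 = -0.2
x=6: ŷ = 1.3 + 2.8·6 = 18.1; e = 17.1 − 18.1 = -1
x=7: ŷ = 1.3 + 2.8·7 = 20.9; e = 23.3 − 20.9 = 2.4
x=8: ŷ = 1.3 + 2.8·8 = 23.7; e = 21.6 − 23.7 = -2.1
x=9: ŷ = 1.3 + 2.8·9 = 26.5; e = 26.8 − 26.5 = 0.3
x=10: ŷ = 1.3 + 2.8·10 = 29.3; e = 30.2 − 29.3 = 0.9
x=11: ŷ = 1.3 + 2.8·11 = 32.1; e = 32.9 − 32.1 = 0.8
x=12: ŷ = 1.3 + 2.8·12 = 34.9; e = 34.1 − 34.9 = -0.8
x=13: ŷ = 1.3 + 2.8·13 = 37.7; e = 37.4 − 37.7 = -0.3
Largest |e| is 2.4 at x = 7, residual 2.4.

x = 7, e = 2.4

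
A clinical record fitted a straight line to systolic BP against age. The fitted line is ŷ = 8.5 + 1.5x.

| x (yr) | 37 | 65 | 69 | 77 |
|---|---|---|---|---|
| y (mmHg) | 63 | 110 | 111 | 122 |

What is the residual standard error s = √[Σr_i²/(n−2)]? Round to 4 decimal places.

x=37: ŷ = 8.5 + 1.5·37 = 64; r = 63 − 64 = -1
x=65: ŷ = 8.5 + 1.5·65 = 106; r = 110 − 106 = 4
x=69: ŷ = 8.5 + 1.5·69 = 112; r = 111 − 112 = -1
x=77: ŷ = 8.5 + 1.5·77 = 124; r = 122 − 124 = -2
SSE = 1 + 16 + 1 + 4 = 22
s = √(22/2) = √11 ≈ 3.3166

s = 3.3166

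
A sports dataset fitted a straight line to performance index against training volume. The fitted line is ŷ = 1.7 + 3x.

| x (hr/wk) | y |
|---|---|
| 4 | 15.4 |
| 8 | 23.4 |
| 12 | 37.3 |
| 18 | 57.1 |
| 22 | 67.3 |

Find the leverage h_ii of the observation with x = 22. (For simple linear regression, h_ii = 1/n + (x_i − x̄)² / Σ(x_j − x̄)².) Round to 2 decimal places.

x̄ = (4 + 8 + 12 + 18 + 22)/5 = 12.8
Σ(x − x̄)² = 77.44 + 23.04 + 0.64 + 27.04 + 84.64 = 212.8
h = 1/5 + (9.2)²/212.8 = 0.2 + 0.397744 = 0.60

h = 0.60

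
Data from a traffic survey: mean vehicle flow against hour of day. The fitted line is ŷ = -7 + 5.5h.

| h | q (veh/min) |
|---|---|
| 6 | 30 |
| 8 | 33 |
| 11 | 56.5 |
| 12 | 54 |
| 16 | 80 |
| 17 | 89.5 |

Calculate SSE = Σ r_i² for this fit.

SSE = 76

h=6: ŷ = -7 + 5.5·6 = 26; r = 30 − 26 = 4
h=8: ŷ = -7 + 5.5·8 = 37; r = 33 − 37 = -4
h=11: ŷ = -7 + 5.5·11 = 53.5; r = 56.5 − 53.5 = 3
h=12: ŷ = -7 + 5.5·12 = 59; r = 54 − 59 = -5
h=16: ŷ = -7 + 5.5·16 = 81; r = 80 − 81 = -1
h=17: ŷ = -7 + 5.5·17 = 86.5; r = 89.5 − 86.5 = 3
SSE = 16 + 16 + 9 + 25 + 1 + 9 = 76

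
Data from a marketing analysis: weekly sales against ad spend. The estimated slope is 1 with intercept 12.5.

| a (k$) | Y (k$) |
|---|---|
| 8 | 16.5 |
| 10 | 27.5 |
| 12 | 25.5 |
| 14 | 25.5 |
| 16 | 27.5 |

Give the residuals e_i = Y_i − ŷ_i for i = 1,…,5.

-4, 5, 1, -1, -1

a=8: ŷ = 12.5 + 8 = 20.5; e = 16.5 − 20.5 = -4
a=10: ŷ = 12.5 + 10 = 22.5; e = 27.5 − 22.5 = 5
a=12: ŷ = 12.5 + 12 = 24.5; e = 25.5 − 24.5 = 1
a=14: ŷ = 12.5 + 14 = 26.5; e = 25.5 − 26.5 = -1
a=16: ŷ = 12.5 + 16 = 28.5; e = 27.5 − 28.5 = -1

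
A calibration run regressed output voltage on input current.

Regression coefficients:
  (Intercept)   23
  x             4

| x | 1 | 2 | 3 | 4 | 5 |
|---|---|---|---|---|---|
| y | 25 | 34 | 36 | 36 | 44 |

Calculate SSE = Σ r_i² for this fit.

x=1: ŷ = 23 + 4·1 = 27; r = 25 − 27 = -2
x=2: ŷ = 23 + 4·2 = 31; r = 34 − 31 = 3
x=3: ŷ = 23 + 4·3 = 35; r = 36 − 35 = 1
x=4: ŷ = 23 + 4·4 = 39; r = 36 − 39 = -3
x=5: ŷ = 23 + 4·5 = 43; r = 44 − 43 = 1
SSE = 4 + 9 + 1 + 9 + 1 = 24

SSE = 24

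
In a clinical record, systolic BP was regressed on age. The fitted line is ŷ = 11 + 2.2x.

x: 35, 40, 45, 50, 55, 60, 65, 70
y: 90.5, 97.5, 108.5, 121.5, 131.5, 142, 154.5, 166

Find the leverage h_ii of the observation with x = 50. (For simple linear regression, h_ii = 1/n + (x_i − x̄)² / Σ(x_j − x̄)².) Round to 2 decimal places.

h = 0.13

x̄ = (35 + 40 + 45 + 50 + 55 + 60 + 65 + 70)/8 = 52.5
Σ(x − x̄)² = 306.25 + 156.25 + 56.25 + 6.25 + 6.25 + 56.25 + 156.25 + 306.25 = 1050
h = 1/8 + (-2.5)²/1050 = 0.125 + 0.00595238 = 0.13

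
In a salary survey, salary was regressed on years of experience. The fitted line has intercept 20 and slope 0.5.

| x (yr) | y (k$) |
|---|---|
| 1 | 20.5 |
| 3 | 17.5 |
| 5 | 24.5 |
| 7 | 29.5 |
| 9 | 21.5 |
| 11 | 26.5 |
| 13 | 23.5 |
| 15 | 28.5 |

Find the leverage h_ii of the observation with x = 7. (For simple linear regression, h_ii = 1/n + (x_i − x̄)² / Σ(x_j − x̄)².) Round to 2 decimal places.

x̄ = (1 + 3 + 5 + 7 + 9 + 11 + 13 + 15)/8 = 8
Σ(x − x̄)² = 49 + 25 + 9 + 1 + 1 + 9 + 25 + 49 = 168
h = 1/8 + (-1)²/168 = 0.125 + 0.00595238 = 0.13

h = 0.13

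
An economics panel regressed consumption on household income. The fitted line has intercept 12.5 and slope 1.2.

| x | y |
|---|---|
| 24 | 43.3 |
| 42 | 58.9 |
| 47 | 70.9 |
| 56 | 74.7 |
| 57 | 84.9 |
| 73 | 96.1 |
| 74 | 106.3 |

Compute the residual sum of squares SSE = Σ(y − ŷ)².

x=24: ŷ = 12.5 + 1.2·24 = 41.3; e = 43.3 − 41.3 = 2
x=42: ŷ = 12.5 + 1.2·42 = 62.9; e = 58.9 − 62.9 = -4
x=47: ŷ = 12.5 + 1.2·47 = 68.9; e = 70.9 − 68.9 = 2
x=56: ŷ = 12.5 + 1.2·56 = 79.7; e = 74.7 − 79.7 = -5
x=57: ŷ = 12.5 + 1.2·57 = 80.9; e = 84.9 − 80.9 = 4
x=73: ŷ = 12.5 + 1.2·73 = 100.1; e = 96.1 − 100.1 = -4
x=74: ŷ = 12.5 + 1.2·74 = 101.3; e = 106.3 − 101.3 = 5
SSE = 4 + 16 + 4 + 25 + 16 + 16 + 25 = 106

SSE = 106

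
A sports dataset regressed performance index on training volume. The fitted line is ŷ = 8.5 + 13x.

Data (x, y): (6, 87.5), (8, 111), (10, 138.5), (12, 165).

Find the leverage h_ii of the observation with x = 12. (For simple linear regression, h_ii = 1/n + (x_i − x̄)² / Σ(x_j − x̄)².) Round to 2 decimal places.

x̄ = (6 + 8 + 10 + 12)/4 = 9
Σ(x − x̄)² = 9 + 1 + 1 + 9 = 20
h = 1/4 + (3)²/20 = 0.25 + 0.45 = 0.70

h = 0.70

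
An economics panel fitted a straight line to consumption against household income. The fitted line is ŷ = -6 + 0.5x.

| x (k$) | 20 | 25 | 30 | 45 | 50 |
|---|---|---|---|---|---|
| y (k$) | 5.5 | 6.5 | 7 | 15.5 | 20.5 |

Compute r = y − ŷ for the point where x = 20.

ŷ = -6 + 0.5·20 = 4
r = 5.5 − 4 = 1.5

r = 1.5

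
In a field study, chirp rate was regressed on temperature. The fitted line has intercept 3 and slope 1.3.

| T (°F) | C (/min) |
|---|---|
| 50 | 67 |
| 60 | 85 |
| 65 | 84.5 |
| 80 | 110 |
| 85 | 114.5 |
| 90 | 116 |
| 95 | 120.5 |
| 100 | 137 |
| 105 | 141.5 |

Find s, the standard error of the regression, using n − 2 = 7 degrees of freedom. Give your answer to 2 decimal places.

s = 3.93

T=50: Ĉ = 3 + 1.3·50 = 68; e = 67 − 68 = -1
T=60: Ĉ = 3 + 1.3·60 = 81; e = 85 − 81 = 4
T=65: Ĉ = 3 + 1.3·65 = 87.5; e = 84.5 − 87.5 = -3
T=80: Ĉ = 3 + 1.3·80 = 107; e = 110 − 107 = 3
T=85: Ĉ = 3 + 1.3·85 = 113.5; e = 114.5 − 113.5 = 1
T=90: Ĉ = 3 + 1.3·90 = 120; e = 116 − 120 = -4
T=95: Ĉ = 3 + 1.3·95 = 126.5; e = 120.5 − 126.5 = -6
T=100: Ĉ = 3 + 1.3·100 = 133; e = 137 − 133 = 4
T=105: Ĉ = 3 + 1.3·105 = 139.5; e = 141.5 − 139.5 = 2
SSE = 1 + 16 + 9 + 9 + 1 + 16 + 36 + 16 + 4 = 108
s = √(108/7) = √15.4286 ≈ 3.93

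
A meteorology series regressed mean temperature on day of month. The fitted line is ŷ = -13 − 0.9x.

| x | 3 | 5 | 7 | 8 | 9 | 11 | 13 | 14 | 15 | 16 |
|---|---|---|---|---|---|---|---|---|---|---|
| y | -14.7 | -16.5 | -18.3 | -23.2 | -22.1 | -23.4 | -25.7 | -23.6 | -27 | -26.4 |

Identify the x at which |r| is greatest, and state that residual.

x=3: ŷ = -13 − 0.9·3 = -15.7; r = -14.7 − (-15.7) = 1
x=5: ŷ = -13 − 0.9·5 = -17.5; r = -16.5 − (-17.5) = 1
x=7: ŷ = -13 − 0.9·7 = -19.3; r = -18.3 − (-19.3) = 1
x=8: ŷ = -13 − 0.9·8 = -20.2; r = -23.2 − (-20.2) = -3
x=9: ŷ = -13 − 0.9·9 = -21.1; r = -22.1 − (-21.1) = -1
x=11: ŷ = -13 − 0.9·11 = -22.9; r = -23.4 − (-22.9) = -0.5
x=13: ŷ = -13 − 0.9·13 = -24.7; r = -25.7 − (-24.7) = -1
x=14: ŷ = -13 − 0.9·14 = -25.6; r = -23.6 − (-25.6) = 2
x=15: ŷ = -13 − 0.9·15 = -26.5; r = -27 − (-26.5) = -0.5
x=16: ŷ = -13 − 0.9·16 = -27.4; r = -26.4 − (-27.4) = 1
Largest |r| is 3 at x = 8, residual -3.

x = 8, r = -3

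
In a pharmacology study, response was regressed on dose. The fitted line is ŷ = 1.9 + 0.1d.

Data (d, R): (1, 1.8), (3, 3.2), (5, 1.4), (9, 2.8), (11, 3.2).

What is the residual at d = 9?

ŷ = 1.9 + 0.1·9 = 2.8
e = 2.8 − 2.8 = 0

e = 0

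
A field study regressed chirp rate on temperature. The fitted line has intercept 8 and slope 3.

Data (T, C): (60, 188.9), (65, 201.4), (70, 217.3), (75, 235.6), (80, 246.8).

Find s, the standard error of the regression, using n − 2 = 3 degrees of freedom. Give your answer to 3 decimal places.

T=60: ŷ = 8 + 3·60 = 188; r = 188.9 − 188 = 0.9
T=65: ŷ = 8 + 3·65 = 203; r = 201.4 − 203 = -1.6
T=70: ŷ = 8 + 3·70 = 218; r = 217.3 − 218 = -0.7
T=75: ŷ = 8 + 3·75 = 233; r = 235.6 − 233 = 2.6
T=80: ŷ = 8 + 3·80 = 248; r = 246.8 − 248 = -1.2
SSE = 0.81 + 2.56 + 0.49 + 6.76 + 1.44 = 12.06
s = √(12.06/3) = √4.02 ≈ 2.005

s = 2.005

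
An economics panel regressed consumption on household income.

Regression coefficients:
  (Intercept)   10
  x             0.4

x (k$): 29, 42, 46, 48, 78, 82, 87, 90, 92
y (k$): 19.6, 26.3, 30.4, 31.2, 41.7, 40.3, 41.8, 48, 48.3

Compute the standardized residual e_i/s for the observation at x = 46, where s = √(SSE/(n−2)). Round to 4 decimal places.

0.9075

x=29: ŷ = 10 + 0.4·29 = 21.6; e = 19.6 − 21.6 = -2
x=42: ŷ = 10 + 0.4·42 = 26.8; e = 26.3 − 26.8 = -0.5
x=46: ŷ = 10 + 0.4·46 = 28.4; e = 30.4 − 28.4 = 2
x=48: ŷ = 10 + 0.4·48 = 29.2; e = 31.2 − 29.2 = 2
x=78: ŷ = 10 + 0.4·78 = 41.2; e = 41.7 − 41.2 = 0.5
x=82: ŷ = 10 + 0.4·82 = 42.8; e = 40.3 − 42.8 = -2.5
x=87: ŷ = 10 + 0.4·87 = 44.8; e = 41.8 − 44.8 = -3
x=90: ŷ = 10 + 0.4·90 = 46; e = 48 − 46 = 2
x=92: ŷ = 10 + 0.4·92 = 46.8; e = 48.3 − 46.8 = 1.5
SSE = 4 + 0.25 + 4 + 4 + 0.25 + 6.25 + 9 + 4 + 2.25 = 34
s = √(34/7) = 2.20389
e/s = 2 / 2.20389 = 0.9075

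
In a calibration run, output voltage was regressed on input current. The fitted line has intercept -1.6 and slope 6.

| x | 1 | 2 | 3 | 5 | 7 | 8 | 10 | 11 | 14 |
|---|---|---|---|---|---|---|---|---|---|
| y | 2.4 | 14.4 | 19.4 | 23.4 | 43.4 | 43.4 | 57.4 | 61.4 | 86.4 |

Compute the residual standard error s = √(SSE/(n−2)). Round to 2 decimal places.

x=1: ŷ = -1.6 + 6·1 = 4.4; r = 2.4 − 4.4 = -2
x=2: ŷ = -1.6 + 6·2 = 10.4; r = 14.4 − 10.4 = 4
x=3: ŷ = -1.6 + 6·3 = 16.4; r = 19.4 − 16.4 = 3
x=5: ŷ = -1.6 + 6·5 = 28.4; r = 23.4 − 28.4 = -5
x=7: ŷ = -1.6 + 6·7 = 40.4; r = 43.4 − 40.4 = 3
x=8: ŷ = -1.6 + 6·8 = 46.4; r = 43.4 − 46.4 = -3
x=10: ŷ = -1.6 + 6·10 = 58.4; r = 57.4 − 58.4 = -1
x=11: ŷ = -1.6 + 6·11 = 64.4; r = 61.4 − 64.4 = -3
x=14: ŷ = -1.6 + 6·14 = 82.4; r = 86.4 − 82.4 = 4
SSE = 4 + 16 + 9 + 25 + 9 + 9 + 1 + 9 + 16 = 98
s = √(98/7) = √14 ≈ 3.74

s = 3.74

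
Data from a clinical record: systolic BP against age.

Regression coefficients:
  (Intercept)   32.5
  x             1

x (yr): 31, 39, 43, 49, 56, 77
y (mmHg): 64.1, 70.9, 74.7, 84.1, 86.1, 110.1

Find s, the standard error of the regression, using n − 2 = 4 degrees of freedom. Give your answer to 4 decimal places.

x=31: ŷ = 32.5 + 31 = 63.5; e = 64.1 − 63.5 = 0.6
x=39: ŷ = 32.5 + 39 = 71.5; e = 70.9 − 71.5 = -0.6
x=43: ŷ = 32.5 + 43 = 75.5; e = 74.7 − 75.5 = -0.8
x=49: ŷ = 32.5 + 49 = 81.5; e = 84.1 − 81.5 = 2.6
x=56: ŷ = 32.5 + 56 = 88.5; e = 86.1 − 88.5 = -2.4
x=77: ŷ = 32.5 + 77 = 109.5; e = 110.1 − 109.5 = 0.6
SSE = 0.36 + 0.36 + 0.64 + 6.76 + 5.76 + 0.36 = 14.24
s = √(14.24/4) = √3.56 ≈ 1.8868

s = 1.8868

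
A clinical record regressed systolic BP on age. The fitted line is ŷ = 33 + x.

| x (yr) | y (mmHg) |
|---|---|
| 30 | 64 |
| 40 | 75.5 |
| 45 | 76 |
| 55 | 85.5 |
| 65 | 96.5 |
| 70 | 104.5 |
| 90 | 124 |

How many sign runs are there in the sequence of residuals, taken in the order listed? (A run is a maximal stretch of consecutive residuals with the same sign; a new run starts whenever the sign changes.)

3 runs

x=30: ŷ = 33 + 30 = 63; r = 64 − 63 = 1
x=40: ŷ = 33 + 40 = 73; r = 75.5 − 73 = 2.5
x=45: ŷ = 33 + 45 = 78; r = 76 − 78 = -2
x=55: ŷ = 33 + 55 = 88; r = 85.5 − 88 = -2.5
x=65: ŷ = 33 + 65 = 98; r = 96.5 − 98 = -1.5
x=70: ŷ = 33 + 70 = 103; r = 104.5 − 103 = 1.5
x=90: ŷ = 33 + 90 = 123; r = 124 − 123 = 1
Signs: + + − − − + +
Runs: +×2, −×3, +×2 → 3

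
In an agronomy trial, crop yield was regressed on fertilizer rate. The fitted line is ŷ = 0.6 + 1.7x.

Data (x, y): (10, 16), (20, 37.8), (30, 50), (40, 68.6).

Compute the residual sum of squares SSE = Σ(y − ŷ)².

x=10: ŷ = 0.6 + 1.7·10 = 17.6; r = 16 − 17.6 = -1.6
x=20: ŷ = 0.6 + 1.7·20 = 34.6; r = 37.8 − 34.6 = 3.2
x=30: ŷ = 0.6 + 1.7·30 = 51.6; r = 50 − 51.6 = -1.6
x=40: ŷ = 0.6 + 1.7·40 = 68.6; r = 68.6 − 68.6 = 0
SSE = 2.56 + 10.24 + 2.56 + 0 = 15.36

SSE = 15.36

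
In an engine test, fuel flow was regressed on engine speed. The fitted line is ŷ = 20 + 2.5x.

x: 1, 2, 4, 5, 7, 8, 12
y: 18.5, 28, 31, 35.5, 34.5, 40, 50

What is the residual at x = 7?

r = -3

ŷ = 20 + 2.5·7 = 37.5
r = 34.5 − 37.5 = -3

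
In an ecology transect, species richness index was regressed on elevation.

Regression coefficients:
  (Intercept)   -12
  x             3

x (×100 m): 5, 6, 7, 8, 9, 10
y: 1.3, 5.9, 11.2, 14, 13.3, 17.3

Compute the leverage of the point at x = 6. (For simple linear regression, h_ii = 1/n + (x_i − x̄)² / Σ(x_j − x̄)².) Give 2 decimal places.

h = 0.30

x̄ = (5 + 6 + 7 + 8 + 9 + 10)/6 = 7.5
Σ(x − x̄)² = 6.25 + 2.25 + 0.25 + 0.25 + 2.25 + 6.25 = 17.5
h = 1/6 + (-1.5)²/17.5 = 0.166667 + 0.128571 = 0.30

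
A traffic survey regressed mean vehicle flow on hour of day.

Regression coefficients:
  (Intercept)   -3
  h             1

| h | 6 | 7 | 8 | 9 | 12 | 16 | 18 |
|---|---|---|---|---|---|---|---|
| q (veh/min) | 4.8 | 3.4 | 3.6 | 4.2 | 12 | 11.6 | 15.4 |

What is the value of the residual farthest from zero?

e = 3

h=6: q̂ = -3 + 6 = 3; e = 4.8 − 3 = 1.8
h=7: q̂ = -3 + 7 = 4; e = 3.4 − 4 = -0.6
h=8: q̂ = -3 + 8 = 5; e = 3.6 − 5 = -1.4
h=9: q̂ = -3 + 9 = 6; e = 4.2 − 6 = -1.8
h=12: q̂ = -3 + 12 = 9; e = 12 − 9 = 3
h=16: q̂ = -3 + 16 = 13; e = 11.6 − 13 = -1.4
h=18: q̂ = -3 + 18 = 15; e = 15.4 − 15 = 0.4
Largest |e| is 3 at h = 12, residual 3.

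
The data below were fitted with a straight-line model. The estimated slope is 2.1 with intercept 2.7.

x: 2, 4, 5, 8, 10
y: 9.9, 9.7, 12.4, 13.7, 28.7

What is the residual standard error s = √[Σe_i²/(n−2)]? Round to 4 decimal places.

s = 4.8387

x=2: ŷ = 2.7 + 2.1·2 = 6.9; e = 9.9 − 6.9 = 3
x=4: ŷ = 2.7 + 2.1·4 = 11.1; e = 9.7 − 11.1 = -1.4
x=5: ŷ = 2.7 + 2.1·5 = 13.2; e = 12.4 − 13.2 = -0.8
x=8: ŷ = 2.7 + 2.1·8 = 19.5; e = 13.7 − 19.5 = -5.8
x=10: ŷ = 2.7 + 2.1·10 = 23.7; e = 28.7 − 23.7 = 5
SSE = 9 + 1.96 + 0.64 + 33.64 + 25 = 70.24
s = √(70.24/3) = √23.4133 ≈ 4.8387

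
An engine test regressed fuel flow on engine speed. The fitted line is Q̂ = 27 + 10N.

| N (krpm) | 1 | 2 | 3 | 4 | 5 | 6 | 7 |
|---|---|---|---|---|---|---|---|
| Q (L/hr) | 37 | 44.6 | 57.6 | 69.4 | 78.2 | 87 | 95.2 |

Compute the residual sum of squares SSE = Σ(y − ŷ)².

N=1: Q̂ = 27 + 10·1 = 37; e = 37 − 37 = 0
N=2: Q̂ = 27 + 10·2 = 47; e = 44.6 − 47 = -2.4
N=3: Q̂ = 27 + 10·3 = 57; e = 57.6 − 57 = 0.6
N=4: Q̂ = 27 + 10·4 = 67; e = 69.4 − 67 = 2.4
N=5: Q̂ = 27 + 10·5 = 77; e = 78.2 − 77 = 1.2
N=6: Q̂ = 27 + 10·6 = 87; e = 87 − 87 = 0
N=7: Q̂ = 27 + 10·7 = 97; e = 95.2 − 97 = -1.8
SSE = 0 + 5.76 + 0.36 + 5.76 + 1.44 + 0 + 3.24 = 16.56

SSE = 16.56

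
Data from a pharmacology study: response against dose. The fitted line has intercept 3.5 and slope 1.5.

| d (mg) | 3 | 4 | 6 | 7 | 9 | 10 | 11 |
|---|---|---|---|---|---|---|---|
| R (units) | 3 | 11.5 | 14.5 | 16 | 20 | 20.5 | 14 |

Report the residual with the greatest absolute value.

d=3: ŷ = 3.5 + 1.5·3 = 8; e = 3 − 8 = -5
d=4: ŷ = 3.5 + 1.5·4 = 9.5; e = 11.5 − 9.5 = 2
d=6: ŷ = 3.5 + 1.5·6 = 12.5; e = 14.5 − 12.5 = 2
d=7: ŷ = 3.5 + 1.5·7 = 14; e = 16 − 14 = 2
d=9: ŷ = 3.5 + 1.5·9 = 17; e = 20 − 17 = 3
d=10: ŷ = 3.5 + 1.5·10 = 18.5; e = 20.5 − 18.5 = 2
d=11: ŷ = 3.5 + 1.5·11 = 20; e = 14 − 20 = -6
Largest |e| is 6 at d = 11, residual -6.

e = -6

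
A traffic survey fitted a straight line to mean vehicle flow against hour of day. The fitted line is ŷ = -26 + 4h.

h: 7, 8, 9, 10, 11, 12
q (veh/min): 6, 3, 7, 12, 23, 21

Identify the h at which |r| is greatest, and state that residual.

h=7: ŷ = -26 + 4·7 = 2; r = 6 − 2 = 4
h=8: ŷ = -26 + 4·8 = 6; r = 3 − 6 = -3
h=9: ŷ = -26 + 4·9 = 10; r = 7 − 10 = -3
h=10: ŷ = -26 + 4·10 = 14; r = 12 − 14 = -2
h=11: ŷ = -26 + 4·11 = 18; r = 23 − 18 = 5
h=12: ŷ = -26 + 4·12 = 22; r = 21 − 22 = -1
Largest |r| is 5 at h = 11, residual 5.

h = 11, r = 5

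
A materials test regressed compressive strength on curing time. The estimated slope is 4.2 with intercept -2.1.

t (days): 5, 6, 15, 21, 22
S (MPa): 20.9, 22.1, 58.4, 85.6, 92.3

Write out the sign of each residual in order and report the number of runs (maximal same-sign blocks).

t=5: Ŝ = -2.1 + 4.2·5 = 18.9; r = 20.9 − 18.9 = 2
t=6: Ŝ = -2.1 + 4.2·6 = 23.1; r = 22.1 − 23.1 = -1
t=15: Ŝ = -2.1 + 4.2·15 = 60.9; r = 58.4 − 60.9 = -2.5
t=21: Ŝ = -2.1 + 4.2·21 = 86.1; r = 85.6 − 86.1 = -0.5
t=22: Ŝ = -2.1 + 4.2·22 = 90.3; r = 92.3 − 90.3 = 2
Signs: + − − − +
Runs: +×1, −×3, +×1 → 3

3 runs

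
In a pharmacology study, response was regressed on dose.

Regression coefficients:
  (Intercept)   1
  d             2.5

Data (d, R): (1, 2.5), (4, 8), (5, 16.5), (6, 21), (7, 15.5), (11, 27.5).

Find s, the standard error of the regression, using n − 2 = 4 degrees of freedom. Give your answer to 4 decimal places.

d=1: ŷ = 1 + 2.5·1 = 3.5; e = 2.5 − 3.5 = -1
d=4: ŷ = 1 + 2.5·4 = 11; e = 8 − 11 = -3
d=5: ŷ = 1 + 2.5·5 = 13.5; e = 16.5 − 13.5 = 3
d=6: ŷ = 1 + 2.5·6 = 16; e = 21 − 16 = 5
d=7: ŷ = 1 + 2.5·7 = 18.5; e = 15.5 − 18.5 = -3
d=11: ŷ = 1 + 2.5·11 = 28.5; e = 27.5 − 28.5 = -1
SSE = 1 + 9 + 9 + 25 + 9 + 1 = 54
s = √(54/4) = √13.5 ≈ 3.6742

s = 3.6742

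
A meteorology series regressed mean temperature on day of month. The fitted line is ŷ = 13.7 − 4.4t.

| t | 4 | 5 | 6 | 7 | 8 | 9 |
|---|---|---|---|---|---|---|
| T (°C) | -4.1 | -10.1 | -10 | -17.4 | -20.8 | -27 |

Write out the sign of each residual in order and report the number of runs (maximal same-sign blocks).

t=4: ŷ = 13.7 − 4.4·4 = -3.9; e = -4.1 − (-3.9) = -0.2
t=5: ŷ = 13.7 − 4.4·5 = -8.3; e = -10.1 − (-8.3) = -1.8
t=6: ŷ = 13.7 − 4.4·6 = -12.7; e = -10 − (-12.7) = 2.7
t=7: ŷ = 13.7 − 4.4·7 = -17.1; e = -17.4 − (-17.1) = -0.3
t=8: ŷ = 13.7 − 4.4·8 = -21.5; e = -20.8 − (-21.5) = 0.7
t=9: ŷ = 13.7 − 4.4·9 = -25.9; e = -27 − (-25.9) = -1.1
Signs: − − + − + −
Runs: −×2, +×1, −×1, +×1, −×1 → 5

5 runs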